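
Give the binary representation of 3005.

Using repeated division by 2:
3005 ÷ 2 = 1502 remainder 1
1502 ÷ 2 = 751 remainder 0
751 ÷ 2 = 375 remainder 1
375 ÷ 2 = 187 remainder 1
187 ÷ 2 = 93 remainder 1
93 ÷ 2 = 46 remainder 1
46 ÷ 2 = 23 remainder 0
23 ÷ 2 = 11 remainder 1
11 ÷ 2 = 5 remainder 1
5 ÷ 2 = 2 remainder 1
2 ÷ 2 = 1 remainder 0
1 ÷ 2 = 0 remainder 1
Reading remainders bottom to top: 101110111101



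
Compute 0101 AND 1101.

AND: 1 only when both bits are 1
  0101
& 1101
------
  0101
Decimal: 5 & 13 = 5



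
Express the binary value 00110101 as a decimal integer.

Sum of powers of 2 for each 1-bit:
2^0 + 2^2 + 2^4 + 2^5
= 1 + 4 + 16 + 32
= 53



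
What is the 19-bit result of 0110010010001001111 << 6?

Original: 0110010010001001111 (decimal 205903)
Shift left by 6 positions
Append 6 zeros on the right and drop the 6 high bits that overflow the 19-bit width
Result: 0010001001111000000 (decimal 70592)
Equivalent: 205903 << 6 = 205903 × 2^6 = 13177792, truncated to 19 bits = 70592



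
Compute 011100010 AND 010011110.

AND: 1 only when both bits are 1
  011100010
& 010011110
-----------
  010000010
Decimal: 226 & 158 = 130



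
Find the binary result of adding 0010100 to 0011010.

Add column by column from the right: bit + bit + carry-in; write the sum mod 2, carry 1 when the sum is 2 or 3.
carry:  0100000
        0010100
+       0011010
---------------
       00101110
(the carry out of the leftmost column, 0, becomes the leading bit)
Decimal check:
  0010100 = 16 + 4 = 20
  0011010 = 16 + 8 + 2 = 26
  20 + 26 = 46, and 00101110 = 32 + 8 + 4 + 2 = 46 ✓



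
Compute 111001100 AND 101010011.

AND: 1 only when both bits are 1
  111001100
& 101010011
-----------
  101000000
Decimal: 460 & 339 = 320



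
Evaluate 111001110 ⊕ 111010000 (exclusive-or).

XOR: 1 when bits differ
  111001110
^ 111010000
-----------
  000011110
Decimal: 462 ^ 464 = 30



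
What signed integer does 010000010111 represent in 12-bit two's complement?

Binary: 010000010111
Sign bit: 0 (non-negative)
Read directly as an unsigned value:
010000010111 = 1024 + 16 + 4 + 2 + 1 = 1047
Value: 1047



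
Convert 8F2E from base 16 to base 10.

Expand by place value (powers of 16):
Digit values: F = 15, E = 14
8F2E = 8 × 16^3 + 15 × 16^2 + 2 × 16^1 + 14 × 16^0
= 8 × 4096 + 15 × 256 + 2 × 16 + 14 × 1
= 32768 + 3840 + 32 + 14
= 36654



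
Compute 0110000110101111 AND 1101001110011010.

AND: 1 only when both bits are 1
  0110000110101111
& 1101001110011010
------------------
  0100000110001010
Decimal: 25007 & 54170 = 16778



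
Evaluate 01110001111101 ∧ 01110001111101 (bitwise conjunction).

AND: 1 only when both bits are 1
  01110001111101
& 01110001111101
----------------
  01110001111101
Decimal: 7293 & 7293 = 7293



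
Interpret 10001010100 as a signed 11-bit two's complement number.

Binary: 10001010100
Sign bit: 1 (negative)
Invert: 01110101011
Add 1:  01110101100
Magnitude: 01110101100 = 512 + 256 + 128 + 32 + 8 + 4 = 940
Value: -940



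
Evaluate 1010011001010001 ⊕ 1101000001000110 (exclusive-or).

XOR: 1 when bits differ
  1010011001010001
^ 1101000001000110
------------------
  0111011000010111
Decimal: 42577 ^ 53318 = 30231



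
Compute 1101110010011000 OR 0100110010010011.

OR: 1 when either bit is 1
  1101110010011000
| 0100110010010011
------------------
  1101110010011011
Decimal: 56472 | 19603 = 56475



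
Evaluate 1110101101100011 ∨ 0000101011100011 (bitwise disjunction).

OR: 1 when either bit is 1
  1110101101100011
| 0000101011100011
------------------
  1110101111100011
Decimal: 60259 | 2787 = 60387



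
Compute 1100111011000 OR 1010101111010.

OR: 1 when either bit is 1
  1100111011000
| 1010101111010
---------------
  1110111111010
Decimal: 6616 | 5498 = 7674



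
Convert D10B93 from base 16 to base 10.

Expand by place value (powers of 16):
Digit values: D = 13, B = 11
D10B93 = 13 × 16^5 + 1 × 16^4 + 0 × 16^3 + 11 × 16^2 + 9 × 16^1 + 3 × 16^0
= 13 × 1048576 + 1 × 65536 + 0 × 4096 + 11 × 256 + 9 × 16 + 3 × 1
= 13631488 + 65536 + 0 + 2816 + 144 + 3
= 13699987



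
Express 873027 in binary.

Using repeated division by 2:
873027 ÷ 2 = 436513 remainder 1
436513 ÷ 2 = 218256 remainder 1
218256 ÷ 2 = 109128 remainder 0
109128 ÷ 2 = 54564 remainder 0
54564 ÷ 2 = 27282 remainder 0
27282 ÷ 2 = 13641 remainder 0
13641 ÷ 2 = 6820 remainder 1
6820 ÷ 2 = 3410 remainder 0
3410 ÷ 2 = 1705 remainder 0
1705 ÷ 2 = 852 remainder 1
852 ÷ 2 = 426 remainder 0
426 ÷ 2 = 213 remainder 0
213 ÷ 2 = 106 remainder 1
106 ÷ 2 = 53 remainder 0
53 ÷ 2 = 26 remainder 1
26 ÷ 2 = 13 remainder 0
13 ÷ 2 = 6 remainder 1
6 ÷ 2 = 3 remainder 0
3 ÷ 2 = 1 remainder 1
1 ÷ 2 = 0 remainder 1
Reading remainders bottom to top: 11010101001001000011



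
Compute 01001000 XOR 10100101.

XOR: 1 when bits differ
  01001000
^ 10100101
----------
  11101101
Decimal: 72 ^ 165 = 237



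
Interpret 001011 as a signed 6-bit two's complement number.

Binary: 001011
Sign bit: 0 (non-negative)
Read directly as an unsigned value:
001011 = 8 + 2 + 1 = 11
Value: 11



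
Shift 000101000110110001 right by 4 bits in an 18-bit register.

Original: 000101000110110001 (decimal 20913)
Shift right by 4 positions
Drop the 4 low bits; fill with zeros on the left
Result: 000000010100011011 (decimal 1307)
Equivalent: 20913 >> 4 = 20913 ÷ 2^4 = 1307



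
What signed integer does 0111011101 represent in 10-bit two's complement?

Binary: 0111011101
Sign bit: 0 (non-negative)
Read directly as an unsigned value:
0111011101 = 256 + 128 + 64 + 16 + 8 + 4 + 1 = 477
Value: 477



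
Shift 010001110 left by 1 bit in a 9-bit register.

Original: 010001110 (decimal 142)
Shift left by 1 position
Append 1 zero on the right
Result: 100011100 (decimal 284)
Equivalent: 142 << 1 = 142 × 2^1 = 284



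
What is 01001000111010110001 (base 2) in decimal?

Sum of powers of 2 for each 1-bit:
2^0 + 2^4 + 2^5 + 2^7 + 2^9 + 2^10 + 2^11 + 2^15 + 2^18
= 1 + 16 + 32 + 128 + 512 + 1024 + 2048 + 32768 + 262144
= 298673



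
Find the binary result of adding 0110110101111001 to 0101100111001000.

Add column by column from the right: bit + bit + carry-in; write the sum mod 2, carry 1 when the sum is 2 or 3.
carry:  1111001111110000
        0110110101111001
+       0101100111001000
------------------------
       01100011101000001
(the carry out of the leftmost column, 0, becomes the leading bit)
Decimal check:
  0110110101111001 = 16384 + 8192 + 2048 + 1024 + 256 + 64 + 32 + 16 + 8 + 1 = 28025
  0101100111001000 = 16384 + 4096 + 2048 + 256 + 128 + 64 + 8 = 22984
  28025 + 22984 = 51009, and 01100011101000001 = 32768 + 16384 + 1024 + 512 + 256 + 64 + 1 = 51009 ✓



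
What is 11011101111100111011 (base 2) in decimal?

Sum of powers of 2 for each 1-bit:
2^0 + 2^1 + 2^3 + 2^4 + 2^5 + 2^8 + 2^9 + 2^10 + 2^11 + 2^12 + 2^14 + 2^15 + 2^16 + 2^18 + 2^19
= 1 + 2 + 8 + 16 + 32 + 256 + 512 + 1024 + 2048 + 4096 + 16384 + 32768 + 65536 + 262144 + 524288
= 909115



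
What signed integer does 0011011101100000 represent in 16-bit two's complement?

Binary: 0011011101100000
Sign bit: 0 (non-negative)
Read directly as an unsigned value:
0011011101100000 = 8192 + 4096 + 1024 + 512 + 256 + 64 + 32 = 14176
Value: 14176



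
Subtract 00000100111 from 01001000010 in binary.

Method 1 - Direct subtraction (column by column from the right: bit − bit − borrow-in; if negative, add 2 and borrow 1 from the next column):
borrow: 00001111110
        01001000010
-       00000100111
-------------------
        01000011011

Method 2 - Add two's complement:
Two's complement of 00000100111: invert → 11111011000, add 1 → 11111011001
  01001000010
+ 11111011001
-------------
 101000011011  (end carry out of the top bit = 1)
Discarding the end carry: 01000011011
Decimal check:
  01001000010 = 512 + 64 + 2 = 578
  00000100111 = 32 + 4 + 2 + 1 = 39
  578 - 39 = 539, and 01000011011 = 512 + 16 + 8 + 2 + 1 = 539 ✓



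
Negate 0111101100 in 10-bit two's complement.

Original: 0111101100
Step 1 - Invert all bits: 1000010011
Step 2 - Add 1: 1000010100
Verification: 0111101100 + 1000010100 = 10000000000; discarding the end carry (carry out of the top bit) leaves the 10-bit value 0000000000, as required for x + (-x)



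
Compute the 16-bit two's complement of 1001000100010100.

Original (sign bit 1, negative): 1001000100010100
Step 1 - Invert all bits: 0110111011101011
Step 2 - Add 1: 0110111011101100
Verification: 1001000100010100 + 0110111011101100 = 10000000000000000; discarding the end carry (carry out of the top bit) leaves the 16-bit value 0000000000000000, as required for x + (-x)



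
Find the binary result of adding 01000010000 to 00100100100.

Add column by column from the right: bit + bit + carry-in; write the sum mod 2, carry 1 when the sum is 2 or 3.
carry:  00000000000
        01000010000
+       00100100100
-------------------
       001100110100
(the carry out of the leftmost column, 0, becomes the leading bit)
Decimal check:
  01000010000 = 512 + 16 = 528
  00100100100 = 256 + 32 + 4 = 292
  528 + 292 = 820, and 001100110100 = 512 + 256 + 32 + 16 + 4 = 820 ✓



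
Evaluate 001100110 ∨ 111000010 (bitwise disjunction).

OR: 1 when either bit is 1
  001100110
| 111000010
-----------
  111100110
Decimal: 102 | 450 = 486



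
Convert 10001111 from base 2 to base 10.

Sum of powers of 2 for each 1-bit:
2^0 + 2^1 + 2^2 + 2^3 + 2^7
= 1 + 2 + 4 + 8 + 128
= 143



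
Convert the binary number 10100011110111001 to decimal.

Sum of powers of 2 for each 1-bit:
2^0 + 2^3 + 2^4 + 2^5 + 2^7 + 2^8 + 2^9 + 2^10 + 2^14 + 2^16
= 1 + 8 + 16 + 32 + 128 + 256 + 512 + 1024 + 16384 + 65536
= 83897



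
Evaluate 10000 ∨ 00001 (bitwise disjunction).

OR: 1 when either bit is 1
  10000
| 00001
-------
  10001
Decimal: 16 | 1 = 17



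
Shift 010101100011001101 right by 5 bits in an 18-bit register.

Original: 010101100011001101 (decimal 88269)
Shift right by 5 positions
Drop the 5 low bits; fill with zeros on the left
Result: 000000101011000110 (decimal 2758)
Equivalent: 88269 >> 5 = 88269 ÷ 2^5 = 2758



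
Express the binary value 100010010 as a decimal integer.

Sum of powers of 2 for each 1-bit:
2^1 + 2^4 + 2^8
= 2 + 16 + 256
= 274



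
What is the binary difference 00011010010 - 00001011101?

Method 1 - Direct subtraction (column by column from the right: bit − bit − borrow-in; if negative, add 2 and borrow 1 from the next column):
borrow: 00011111010
        00011010010
-       00001011101
-------------------
        00001110101

Method 2 - Add two's complement:
Two's complement of 00001011101: invert → 11110100010, add 1 → 11110100011
  00011010010
+ 11110100011
-------------
 100001110101  (end carry out of the top bit = 1)
Discarding the end carry: 00001110101
Decimal check:
  00011010010 = 128 + 64 + 16 + 2 = 210
  00001011101 = 64 + 16 + 8 + 4 + 1 = 93
  210 - 93 = 117, and 00001110101 = 64 + 32 + 16 + 4 + 1 = 117 ✓



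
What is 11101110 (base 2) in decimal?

Sum of powers of 2 for each 1-bit:
2^1 + 2^2 + 2^3 + 2^5 + 2^6 + 2^7
= 2 + 4 + 8 + 32 + 64 + 128
= 238



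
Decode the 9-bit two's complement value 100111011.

Binary: 100111011
Sign bit: 1 (negative)
Invert: 011000100
Add 1:  011000101
Magnitude: 011000101 = 128 + 64 + 4 + 1 = 197
Value: -197



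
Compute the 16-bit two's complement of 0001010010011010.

Original: 0001010010011010
Step 1 - Invert all bits: 1110101101100101
Step 2 - Add 1: 1110101101100110
Verification: 0001010010011010 + 1110101101100110 = 10000000000000000; discarding the end carry (carry out of the top bit) leaves the 16-bit value 0000000000000000, as required for x + (-x)



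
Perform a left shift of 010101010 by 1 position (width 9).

Original: 010101010 (decimal 170)
Shift left by 1 position
Append 1 zero on the right
Result: 101010100 (decimal 340)
Equivalent: 170 << 1 = 170 × 2^1 = 340



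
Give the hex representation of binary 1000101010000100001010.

Group into 4-bit nibbles from right:
  0010 = 2
  0010 = 2
  1010 = A
  0001 = 1
  0000 = 0
  1010 = A
Result: 22A10A



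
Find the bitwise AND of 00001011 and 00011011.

AND: 1 only when both bits are 1
  00001011
& 00011011
----------
  00001011
Decimal: 11 & 27 = 11



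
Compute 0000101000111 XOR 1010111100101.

XOR: 1 when bits differ
  0000101000111
^ 1010111100101
---------------
  1010010100010
Decimal: 327 ^ 5605 = 5282



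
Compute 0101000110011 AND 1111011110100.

AND: 1 only when both bits are 1
  0101000110011
& 1111011110100
---------------
  0101000110000
Decimal: 2611 & 7924 = 2608



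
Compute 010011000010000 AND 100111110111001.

AND: 1 only when both bits are 1
  010011000010000
& 100111110111001
-----------------
  000011000010000
Decimal: 9744 & 20409 = 1552



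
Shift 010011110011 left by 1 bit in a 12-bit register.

Original: 010011110011 (decimal 1267)
Shift left by 1 position
Append 1 zero on the right
Result: 100111100110 (decimal 2534)
Equivalent: 1267 << 1 = 1267 × 2^1 = 2534



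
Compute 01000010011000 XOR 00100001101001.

XOR: 1 when bits differ
  01000010011000
^ 00100001101001
----------------
  01100011110001
Decimal: 4248 ^ 2153 = 6385



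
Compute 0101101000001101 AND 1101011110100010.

AND: 1 only when both bits are 1
  0101101000001101
& 1101011110100010
------------------
  0101001000000000
Decimal: 23053 & 55202 = 20992



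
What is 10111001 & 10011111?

AND: 1 only when both bits are 1
  10111001
& 10011111
----------
  10011001
Decimal: 185 & 159 = 153



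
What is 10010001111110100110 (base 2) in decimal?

Sum of powers of 2 for each 1-bit:
2^1 + 2^2 + 2^5 + 2^7 + 2^8 + 2^9 + 2^10 + 2^11 + 2^12 + 2^16 + 2^19
= 2 + 4 + 32 + 128 + 256 + 512 + 1024 + 2048 + 4096 + 65536 + 524288
= 597926



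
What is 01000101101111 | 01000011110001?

OR: 1 when either bit is 1
  01000101101111
| 01000011110001
----------------
  01000111111111
Decimal: 4463 | 4337 = 4607



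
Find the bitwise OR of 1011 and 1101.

OR: 1 when either bit is 1
  1011
| 1101
------
  1111
Decimal: 11 | 13 = 15



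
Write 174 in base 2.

Using repeated division by 2:
174 ÷ 2 = 87 remainder 0
87 ÷ 2 = 43 remainder 1
43 ÷ 2 = 21 remainder 1
21 ÷ 2 = 10 remainder 1
10 ÷ 2 = 5 remainder 0
5 ÷ 2 = 2 remainder 1
2 ÷ 2 = 1 remainder 0
1 ÷ 2 = 0 remainder 1
Reading remainders bottom to top: 10101110



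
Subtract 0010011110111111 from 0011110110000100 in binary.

Method 1 - Direct subtraction (column by column from the right: bit − bit − borrow-in; if negative, add 2 and borrow 1 from the next column):
borrow: 0000111111111110
        0011110110000100
-       0010011110111111
------------------------
        0001010111000101

Method 2 - Add two's complement:
Two's complement of 0010011110111111: invert → 1101100001000000, add 1 → 1101100001000001
  0011110110000100
+ 1101100001000001
------------------
 10001010111000101  (end carry out of the top bit = 1)
Discarding the end carry: 0001010111000101
Decimal check:
  0011110110000100 = 8192 + 4096 + 2048 + 1024 + 256 + 128 + 4 = 15748
  0010011110111111 = 8192 + 1024 + 512 + 256 + 128 + 32 + 16 + 8 + 4 + 2 + 1 = 10175
  15748 - 10175 = 5573, and 0001010111000101 = 4096 + 1024 + 256 + 128 + 64 + 4 + 1 = 5573 ✓



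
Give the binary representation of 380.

Using repeated division by 2:
380 ÷ 2 = 190 remainder 0
190 ÷ 2 = 95 remainder 0
95 ÷ 2 = 47 remainder 1
47 ÷ 2 = 23 remainder 1
23 ÷ 2 = 11 remainder 1
11 ÷ 2 = 5 remainder 1
5 ÷ 2 = 2 remainder 1
2 ÷ 2 = 1 remainder 0
1 ÷ 2 = 0 remainder 1
Reading remainders bottom to top: 101111100



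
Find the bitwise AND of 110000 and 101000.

AND: 1 only when both bits are 1
  110000
& 101000
--------
  100000
Decimal: 48 & 40 = 32



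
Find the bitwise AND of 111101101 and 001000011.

AND: 1 only when both bits are 1
  111101101
& 001000011
-----------
  001000001
Decimal: 493 & 67 = 65



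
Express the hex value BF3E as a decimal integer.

Expand by place value (powers of 16):
Digit values: B = 11, F = 15, E = 14
BF3E = 11 × 16^3 + 15 × 16^2 + 3 × 16^1 + 14 × 16^0
= 11 × 4096 + 15 × 256 + 3 × 16 + 14 × 1
= 45056 + 3840 + 48 + 14
= 48958



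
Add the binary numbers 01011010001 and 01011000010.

Add column by column from the right: bit + bit + carry-in; write the sum mod 2, carry 1 when the sum is 2 or 3.
carry:  10110000000
        01011010001
+       01011000010
-------------------
       010110010011
(the carry out of the leftmost column, 0, becomes the leading bit)
Decimal check:
  01011010001 = 512 + 128 + 64 + 16 + 1 = 721
  01011000010 = 512 + 128 + 64 + 2 = 706
  721 + 706 = 1427, and 010110010011 = 1024 + 256 + 128 + 16 + 2 + 1 = 1427 ✓



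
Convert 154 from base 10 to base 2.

Using repeated division by 2:
154 ÷ 2 = 77 remainder 0
77 ÷ 2 = 38 remainder 1
38 ÷ 2 = 19 remainder 0
19 ÷ 2 = 9 remainder 1
9 ÷ 2 = 4 remainder 1
4 ÷ 2 = 2 remainder 0
2 ÷ 2 = 1 remainder 0
1 ÷ 2 = 0 remainder 1
Reading remainders bottom to top: 10011010



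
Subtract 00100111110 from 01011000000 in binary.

Method 1 - Direct subtraction (column by column from the right: bit − bit − borrow-in; if negative, add 2 and borrow 1 from the next column):
borrow: 01001111100
        01011000000
-       00100111110
-------------------
        00110000010

Method 2 - Add two's complement:
Two's complement of 00100111110: invert → 11011000001, add 1 → 11011000010
  01011000000
+ 11011000010
-------------
 100110000010  (end carry out of the top bit = 1)
Discarding the end carry: 00110000010
Decimal check:
  01011000000 = 512 + 128 + 64 = 704
  00100111110 = 256 + 32 + 16 + 8 + 4 + 2 = 318
  704 - 318 = 386, and 00110000010 = 256 + 128 + 2 = 386 ✓



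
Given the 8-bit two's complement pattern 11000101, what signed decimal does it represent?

Binary: 11000101
Sign bit: 1 (negative)
Invert: 00111010
Add 1:  00111011
Magnitude: 00111011 = 32 + 16 + 8 + 2 + 1 = 59
Value: -59



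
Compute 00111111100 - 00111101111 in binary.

Method 1 - Direct subtraction (column by column from the right: bit − bit − borrow-in; if negative, add 2 and borrow 1 from the next column):
borrow: 00000011110
        00111111100
-       00111101111
-------------------
        00000001101

Method 2 - Add two's complement:
Two's complement of 00111101111: invert → 11000010000, add 1 → 11000010001
  00111111100
+ 11000010001
-------------
 100000001101  (end carry out of the top bit = 1)
Discarding the end carry: 00000001101
Decimal check:
  00111111100 = 256 + 128 + 64 + 32 + 16 + 8 + 4 = 508
  00111101111 = 256 + 128 + 64 + 32 + 8 + 4 + 2 + 1 = 495
  508 - 495 = 13, and 00000001101 = 8 + 4 + 1 = 13 ✓



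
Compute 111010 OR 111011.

OR: 1 when either bit is 1
  111010
| 111011
--------
  111011
Decimal: 58 | 59 = 59



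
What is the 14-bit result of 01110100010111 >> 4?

Original: 01110100010111 (decimal 7447)
Shift right by 4 positions
Drop the 4 low bits; fill with zeros on the left
Result: 00000111010001 (decimal 465)
Equivalent: 7447 >> 4 = 7447 ÷ 2^4 = 465



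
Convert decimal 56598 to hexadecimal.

Using repeated division by 16 (digits 10–15 are A–F):
56598 ÷ 16 = 3537 remainder 6
3537 ÷ 16 = 221 remainder 1
221 ÷ 16 = 13 remainder 13 (D)
13 ÷ 16 = 0 remainder 13 (D)
Reading remainders bottom to top: DD16



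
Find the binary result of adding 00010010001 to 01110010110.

Add column by column from the right: bit + bit + carry-in; write the sum mod 2, carry 1 when the sum is 2 or 3.
carry:  11100100000
        00010010001
+       01110010110
-------------------
       010000100111
(the carry out of the leftmost column, 0, becomes the leading bit)
Decimal check:
  00010010001 = 128 + 16 + 1 = 145
  01110010110 = 512 + 256 + 128 + 16 + 4 + 2 = 918
  145 + 918 = 1063, and 010000100111 = 1024 + 32 + 4 + 2 + 1 = 1063 ✓



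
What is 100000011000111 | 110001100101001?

OR: 1 when either bit is 1
  100000011000111
| 110001100101001
-----------------
  110001111101111
Decimal: 16583 | 25385 = 25583



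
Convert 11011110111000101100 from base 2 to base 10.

Sum of powers of 2 for each 1-bit:
2^2 + 2^3 + 2^5 + 2^9 + 2^10 + 2^11 + 2^13 + 2^14 + 2^15 + 2^16 + 2^18 + 2^19
= 4 + 8 + 32 + 512 + 1024 + 2048 + 8192 + 16384 + 32768 + 65536 + 262144 + 524288
= 912940



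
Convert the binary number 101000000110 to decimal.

Sum of powers of 2 for each 1-bit:
2^1 + 2^2 + 2^9 + 2^11
= 2 + 4 + 512 + 2048
= 2566



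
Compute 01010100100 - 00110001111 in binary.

Method 1 - Direct subtraction (column by column from the right: bit − bit − borrow-in; if negative, add 2 and borrow 1 from the next column):
borrow: 01000111110
        01010100100
-       00110001111
-------------------
        00100010101

Method 2 - Add two's complement:
Two's complement of 00110001111: invert → 11001110000, add 1 → 11001110001
  01010100100
+ 11001110001
-------------
 100100010101  (end carry out of the top bit = 1)
Discarding the end carry: 00100010101
Decimal check:
  01010100100 = 512 + 128 + 32 + 4 = 676
  00110001111 = 256 + 128 + 8 + 4 + 2 + 1 = 399
  676 - 399 = 277, and 00100010101 = 256 + 16 + 4 + 1 = 277 ✓



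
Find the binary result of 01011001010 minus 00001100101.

Method 1 - Direct subtraction (column by column from the right: bit − bit − borrow-in; if negative, add 2 and borrow 1 from the next column):
borrow: 00011001010
        01011001010
-       00001100101
-------------------
        01001100101

Method 2 - Add two's complement:
Two's complement of 00001100101: invert → 11110011010, add 1 → 11110011011
  01011001010
+ 11110011011
-------------
 101001100101  (end carry out of the top bit = 1)
Discarding the end carry: 01001100101
Decimal check:
  01011001010 = 512 + 128 + 64 + 8 + 2 = 714
  00001100101 = 64 + 32 + 4 + 1 = 101
  714 - 101 = 613, and 01001100101 = 512 + 64 + 32 + 4 + 1 = 613 ✓



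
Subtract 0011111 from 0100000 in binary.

Method 1 - Direct subtraction (column by column from the right: bit − bit − borrow-in; if negative, add 2 and borrow 1 from the next column):
borrow: 0111110
        0100000
-       0011111
---------------
        0000001

Method 2 - Add two's complement:
Two's complement of 0011111: invert → 1100000, add 1 → 1100001
  0100000
+ 1100001
---------
 10000001  (end carry out of the top bit = 1)
Discarding the end carry: 0000001
Decimal check:
  0100000 = 32
  0011111 = 16 + 8 + 4 + 2 + 1 = 31
  32 - 31 = 1, and 0000001 = 1 ✓



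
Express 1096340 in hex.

Using repeated division by 16 (digits 10–15 are A–F):
1096340 ÷ 16 = 68521 remainder 4
68521 ÷ 16 = 4282 remainder 9
4282 ÷ 16 = 267 remainder 10 (A)
267 ÷ 16 = 16 remainder 11 (B)
16 ÷ 16 = 1 remainder 0
1 ÷ 16 = 0 remainder 1
Reading remainders bottom to top: 10BA94



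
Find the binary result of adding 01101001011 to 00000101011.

Add column by column from the right: bit + bit + carry-in; write the sum mod 2, carry 1 when the sum is 2 or 3.
carry:  00000010110
        01101001011
+       00000101011
-------------------
       001101110110
(the carry out of the leftmost column, 0, becomes the leading bit)
Decimal check:
  01101001011 = 512 + 256 + 64 + 8 + 2 + 1 = 843
  00000101011 = 32 + 8 + 2 + 1 = 43
  843 + 43 = 886, and 001101110110 = 512 + 256 + 64 + 32 + 16 + 4 + 2 = 886 ✓



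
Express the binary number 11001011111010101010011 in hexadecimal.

Group into 4-bit nibbles from right:
  0110 = 6
  0101 = 5
  1111 = F
  0101 = 5
  0101 = 5
  0011 = 3
Result: 65F553



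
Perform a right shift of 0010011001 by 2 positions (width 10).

Original: 0010011001 (decimal 153)
Shift right by 2 positions
Drop the 2 low bits; fill with zeros on the left
Result: 0000100110 (decimal 38)
Equivalent: 153 >> 2 = 153 ÷ 2^2 = 38



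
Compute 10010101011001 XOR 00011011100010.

XOR: 1 when bits differ
  10010101011001
^ 00011011100010
----------------
  10001110111011
Decimal: 9561 ^ 1762 = 9147



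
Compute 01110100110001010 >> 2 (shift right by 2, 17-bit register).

Original: 01110100110001010 (decimal 59786)
Shift right by 2 positions
Drop the 2 low bits; fill with zeros on the left
Result: 00011101001100010 (decimal 14946)
Equivalent: 59786 >> 2 = 59786 ÷ 2^2 = 14946



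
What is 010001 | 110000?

OR: 1 when either bit is 1
  010001
| 110000
--------
  110001
Decimal: 17 | 48 = 49



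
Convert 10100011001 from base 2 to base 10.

Sum of powers of 2 for each 1-bit:
2^0 + 2^3 + 2^4 + 2^8 + 2^10
= 1 + 8 + 16 + 256 + 1024
= 1305



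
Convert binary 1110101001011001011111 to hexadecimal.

Group into 4-bit nibbles from right:
  0011 = 3
  1010 = A
  1001 = 9
  0110 = 6
  0101 = 5
  1111 = F
Result: 3A965F



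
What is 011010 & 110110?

AND: 1 only when both bits are 1
  011010
& 110110
--------
  010010
Decimal: 26 & 54 = 18



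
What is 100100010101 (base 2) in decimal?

Sum of powers of 2 for each 1-bit:
2^0 + 2^2 + 2^4 + 2^8 + 2^11
= 1 + 4 + 16 + 256 + 2048
= 2325



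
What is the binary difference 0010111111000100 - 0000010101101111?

Method 1 - Direct subtraction (column by column from the right: bit − bit − borrow-in; if negative, add 2 and borrow 1 from the next column):
borrow: 0000000011111110
        0010111111000100
-       0000010101101111
------------------------
        0010101001010101

Method 2 - Add two's complement:
Two's complement of 0000010101101111: invert → 1111101010010000, add 1 → 1111101010010001
  0010111111000100
+ 1111101010010001
------------------
 10010101001010101  (end carry out of the top bit = 1)
Discarding the end carry: 0010101001010101
Decimal check:
  0010111111000100 = 8192 + 2048 + 1024 + 512 + 256 + 128 + 64 + 4 = 12228
  0000010101101111 = 1024 + 256 + 64 + 32 + 8 + 4 + 2 + 1 = 1391
  12228 - 1391 = 10837, and 0010101001010101 = 8192 + 2048 + 512 + 64 + 16 + 4 + 1 = 10837 ✓



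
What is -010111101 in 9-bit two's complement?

Original: 010111101
Step 1 - Invert all bits: 101000010
Step 2 - Add 1: 101000011
Verification: 010111101 + 101000011 = 1000000000; discarding the end carry (carry out of the top bit) leaves the 9-bit value 000000000, as required for x + (-x)



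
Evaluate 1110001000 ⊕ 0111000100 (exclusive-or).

XOR: 1 when bits differ
  1110001000
^ 0111000100
------------
  1001001100
Decimal: 904 ^ 452 = 588



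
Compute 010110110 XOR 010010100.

XOR: 1 when bits differ
  010110110
^ 010010100
-----------
  000100010
Decimal: 182 ^ 148 = 34



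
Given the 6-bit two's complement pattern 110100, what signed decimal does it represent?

Binary: 110100
Sign bit: 1 (negative)
Invert: 001011
Add 1:  001100
Magnitude: 001100 = 8 + 4 = 12
Value: -12



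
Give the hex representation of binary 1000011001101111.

Group into 4-bit nibbles from right:
  1000 = 8
  0110 = 6
  0110 = 6
  1111 = F
Result: 866F



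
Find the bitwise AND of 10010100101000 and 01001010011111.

AND: 1 only when both bits are 1
  10010100101000
& 01001010011111
----------------
  00000000001000
Decimal: 9512 & 4767 = 8



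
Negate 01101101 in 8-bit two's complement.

Original: 01101101
Step 1 - Invert all bits: 10010010
Step 2 - Add 1: 10010011
Verification: 01101101 + 10010011 = 100000000; discarding the end carry (carry out of the top bit) leaves the 8-bit value 00000000, as required for x + (-x)



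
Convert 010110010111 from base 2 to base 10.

Sum of powers of 2 for each 1-bit:
2^0 + 2^1 + 2^2 + 2^4 + 2^7 + 2^8 + 2^10
= 1 + 2 + 4 + 16 + 128 + 256 + 1024
= 1431



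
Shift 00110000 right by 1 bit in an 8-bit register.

Original: 00110000 (decimal 48)
Shift right by 1 position
Drop the 1 low bit; fill with zero on the left
Result: 00011000 (decimal 24)
Equivalent: 48 >> 1 = 48 ÷ 2^1 = 24



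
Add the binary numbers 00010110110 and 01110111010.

Add column by column from the right: bit + bit + carry-in; write the sum mod 2, carry 1 when the sum is 2 or 3.
carry:  11101111100
        00010110110
+       01110111010
-------------------
       010001110000
(the carry out of the leftmost column, 0, becomes the leading bit)
Decimal check:
  00010110110 = 128 + 32 + 16 + 4 + 2 = 182
  01110111010 = 512 + 256 + 128 + 32 + 16 + 8 + 2 = 954
  182 + 954 = 1136, and 010001110000 = 1024 + 64 + 32 + 16 = 1136 ✓



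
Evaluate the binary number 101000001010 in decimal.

Sum of powers of 2 for each 1-bit:
2^1 + 2^3 + 2^9 + 2^11
= 2 + 8 + 512 + 2048
= 2570



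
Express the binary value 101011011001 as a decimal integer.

Sum of powers of 2 for each 1-bit:
2^0 + 2^3 + 2^4 + 2^6 + 2^7 + 2^9 + 2^11
= 1 + 8 + 16 + 64 + 128 + 512 + 2048
= 2777



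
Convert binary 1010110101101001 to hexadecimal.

Group into 4-bit nibbles from right:
  1010 = A
  1101 = D
  0110 = 6
  1001 = 9
Result: AD69



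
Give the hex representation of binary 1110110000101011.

Group into 4-bit nibbles from right:
  1110 = E
  1100 = C
  0010 = 2
  1011 = B
Result: EC2B



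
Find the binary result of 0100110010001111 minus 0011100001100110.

Method 1 - Direct subtraction (column by column from the right: bit − bit − borrow-in; if negative, add 2 and borrow 1 from the next column):
borrow: 0110000011000000
        0100110010001111
-       0011100001100110
------------------------
        0001010000101001

Method 2 - Add two's complement:
Two's complement of 0011100001100110: invert → 1100011110011001, add 1 → 1100011110011010
  0100110010001111
+ 1100011110011010
------------------
 10001010000101001  (end carry out of the top bit = 1)
Discarding the end carry: 0001010000101001
Decimal check:
  0100110010001111 = 16384 + 2048 + 1024 + 128 + 8 + 4 + 2 + 1 = 19599
  0011100001100110 = 8192 + 4096 + 2048 + 64 + 32 + 4 + 2 = 14438
  19599 - 14438 = 5161, and 0001010000101001 = 4096 + 1024 + 32 + 8 + 1 = 5161 ✓



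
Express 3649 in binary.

Using repeated division by 2:
3649 ÷ 2 = 1824 remainder 1
1824 ÷ 2 = 912 remainder 0
912 ÷ 2 = 456 remainder 0
456 ÷ 2 = 228 remainder 0
228 ÷ 2 = 114 remainder 0
114 ÷ 2 = 57 remainder 0
57 ÷ 2 = 28 remainder 1
28 ÷ 2 = 14 remainder 0
14 ÷ 2 = 7 remainder 0
7 ÷ 2 = 3 remainder 1
3 ÷ 2 = 1 remainder 1
1 ÷ 2 = 0 remainder 1
Reading remainders bottom to top: 111001000001



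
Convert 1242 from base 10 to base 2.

Using repeated division by 2:
1242 ÷ 2 = 621 remainder 0
621 ÷ 2 = 310 remainder 1
310 ÷ 2 = 155 remainder 0
155 ÷ 2 = 77 remainder 1
77 ÷ 2 = 38 remainder 1
38 ÷ 2 = 19 remainder 0
19 ÷ 2 = 9 remainder 1
9 ÷ 2 = 4 remainder 1
4 ÷ 2 = 2 remainder 0
2 ÷ 2 = 1 remainder 0
1 ÷ 2 = 0 remainder 1
Reading remainders bottom to top: 10011011010



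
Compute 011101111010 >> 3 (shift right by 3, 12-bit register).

Original: 011101111010 (decimal 1914)
Shift right by 3 positions
Drop the 3 low bits; fill with zeros on the left
Result: 000011101111 (decimal 239)
Equivalent: 1914 >> 3 = 1914 ÷ 2^3 = 239



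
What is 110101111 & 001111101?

AND: 1 only when both bits are 1
  110101111
& 001111101
-----------
  000101101
Decimal: 431 & 125 = 45



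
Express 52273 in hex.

Using repeated division by 16 (digits 10–15 are A–F):
52273 ÷ 16 = 3267 remainder 1
3267 ÷ 16 = 204 remainder 3
204 ÷ 16 = 12 remainder 12 (C)
12 ÷ 16 = 0 remainder 12 (C)
Reading remainders bottom to top: CC31



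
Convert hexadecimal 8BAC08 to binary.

Convert each hex digit to 4 bits:
  8 = 1000
  B = 1011
  A = 1010
  C = 1100
  0 = 0000
  8 = 1000
Concatenate: 100010111010110000001000



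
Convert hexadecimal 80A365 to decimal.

Expand by place value (powers of 16):
Digit values: A = 10
80A365 = 8 × 16^5 + 0 × 16^4 + 10 × 16^3 + 3 × 16^2 + 6 × 16^1 + 5 × 16^0
= 8 × 1048576 + 0 × 65536 + 10 × 4096 + 3 × 256 + 6 × 16 + 5 × 1
= 8388608 + 0 + 40960 + 768 + 96 + 5
= 8430437



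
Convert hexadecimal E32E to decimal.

Expand by place value (powers of 16):
Digit values: E = 14
E32E = 14 × 16^3 + 3 × 16^2 + 2 × 16^1 + 14 × 16^0
= 14 × 4096 + 3 × 256 + 2 × 16 + 14 × 1
= 57344 + 768 + 32 + 14
= 58158



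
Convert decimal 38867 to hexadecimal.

Using repeated division by 16 (digits 10–15 are A–F):
38867 ÷ 16 = 2429 remainder 3
2429 ÷ 16 = 151 remainder 13 (D)
151 ÷ 16 = 9 remainder 7
9 ÷ 16 = 0 remainder 9
Reading remainders bottom to top: 97D3



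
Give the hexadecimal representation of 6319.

Using repeated division by 16 (digits 10–15 are A–F):
6319 ÷ 16 = 394 remainder 15 (F)
394 ÷ 16 = 24 remainder 10 (A)
24 ÷ 16 = 1 remainder 8
1 ÷ 16 = 0 remainder 1
Reading remainders bottom to top: 18AF



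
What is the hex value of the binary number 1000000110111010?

Group into 4-bit nibbles from right:
  1000 = 8
  0001 = 1
  1011 = B
  1010 = A
Result: 81BA



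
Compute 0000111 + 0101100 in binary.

Add column by column from the right: bit + bit + carry-in; write the sum mod 2, carry 1 when the sum is 2 or 3.
carry:  0011000
        0000111
+       0101100
---------------
       00110011
(the carry out of the leftmost column, 0, becomes the leading bit)
Decimal check:
  0000111 = 4 + 2 + 1 = 7
  0101100 = 32 + 8 + 4 = 44
  7 + 44 = 51, and 00110011 = 32 + 16 + 2 + 1 = 51 ✓



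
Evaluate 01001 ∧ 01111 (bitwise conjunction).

AND: 1 only when both bits are 1
  01001
& 01111
-------
  01001
Decimal: 9 & 15 = 9



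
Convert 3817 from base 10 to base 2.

Using repeated division by 2:
3817 ÷ 2 = 1908 remainder 1
1908 ÷ 2 = 954 remainder 0
954 ÷ 2 = 477 remainder 0
477 ÷ 2 = 238 remainder 1
238 ÷ 2 = 119 remainder 0
119 ÷ 2 = 59 remainder 1
59 ÷ 2 = 29 remainder 1
29 ÷ 2 = 14 remainder 1
14 ÷ 2 = 7 remainder 0
7 ÷ 2 = 3 remainder 1
3 ÷ 2 = 1 remainder 1
1 ÷ 2 = 0 remainder 1
Reading remainders bottom to top: 111011101001



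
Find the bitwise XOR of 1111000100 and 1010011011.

XOR: 1 when bits differ
  1111000100
^ 1010011011
------------
  0101011111
Decimal: 964 ^ 667 = 351



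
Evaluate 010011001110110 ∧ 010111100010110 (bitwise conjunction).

AND: 1 only when both bits are 1
  010011001110110
& 010111100010110
-----------------
  010011000010110
Decimal: 9846 & 12054 = 9750



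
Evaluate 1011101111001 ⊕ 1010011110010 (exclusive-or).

XOR: 1 when bits differ
  1011101111001
^ 1010011110010
---------------
  0001110001011
Decimal: 6009 ^ 5362 = 907



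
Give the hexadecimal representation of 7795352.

Using repeated division by 16 (digits 10–15 are A–F):
7795352 ÷ 16 = 487209 remainder 8
487209 ÷ 16 = 30450 remainder 9
30450 ÷ 16 = 1903 remainder 2
1903 ÷ 16 = 118 remainder 15 (F)
118 ÷ 16 = 7 remainder 6
7 ÷ 16 = 0 remainder 7
Reading remainders bottom to top: 76F298



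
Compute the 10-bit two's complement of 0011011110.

Original: 0011011110
Step 1 - Invert all bits: 1100100001
Step 2 - Add 1: 1100100010
Verification: 0011011110 + 1100100010 = 10000000000; discarding the end carry (carry out of the top bit) leaves the 10-bit value 0000000000, as required for x + (-x)



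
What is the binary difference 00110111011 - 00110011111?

Method 1 - Direct subtraction (column by column from the right: bit − bit − borrow-in; if negative, add 2 and borrow 1 from the next column):
borrow: 00000111000
        00110111011
-       00110011111
-------------------
        00000011100

Method 2 - Add two's complement:
Two's complement of 00110011111: invert → 11001100000, add 1 → 11001100001
  00110111011
+ 11001100001
-------------
 100000011100  (end carry out of the top bit = 1)
Discarding the end carry: 00000011100
Decimal check:
  00110111011 = 256 + 128 + 32 + 16 + 8 + 2 + 1 = 443
  00110011111 = 256 + 128 + 16 + 8 + 4 + 2 + 1 = 415
  443 - 415 = 28, and 00000011100 = 16 + 8 + 4 = 28 ✓



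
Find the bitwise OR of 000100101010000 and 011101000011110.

OR: 1 when either bit is 1
  000100101010000
| 011101000011110
-----------------
  011101101011110
Decimal: 2384 | 14878 = 15198



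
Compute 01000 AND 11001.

AND: 1 only when both bits are 1
  01000
& 11001
-------
  01000
Decimal: 8 & 25 = 8



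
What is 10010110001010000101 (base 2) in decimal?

Sum of powers of 2 for each 1-bit:
2^0 + 2^2 + 2^7 + 2^9 + 2^13 + 2^14 + 2^16 + 2^19
= 1 + 4 + 128 + 512 + 8192 + 16384 + 65536 + 524288
= 615045



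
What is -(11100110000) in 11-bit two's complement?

Original (sign bit 1, negative): 11100110000
Step 1 - Invert all bits: 00011001111
Step 2 - Add 1: 00011010000
Verification: 11100110000 + 00011010000 = 100000000000; discarding the end carry (carry out of the top bit) leaves the 11-bit value 00000000000, as required for x + (-x)



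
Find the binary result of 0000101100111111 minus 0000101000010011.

Method 1 - Direct subtraction (column by column from the right: bit − bit − borrow-in; if negative, add 2 and borrow 1 from the next column):
borrow: 0000000000000000
        0000101100111111
-       0000101000010011
------------------------
        0000000100101100

Method 2 - Add two's complement:
Two's complement of 0000101000010011: invert → 1111010111101100, add 1 → 1111010111101101
  0000101100111111
+ 1111010111101101
------------------
 10000000100101100  (end carry out of the top bit = 1)
Discarding the end carry: 0000000100101100
Decimal check:
  0000101100111111 = 2048 + 512 + 256 + 32 + 16 + 8 + 4 + 2 + 1 = 2879
  0000101000010011 = 2048 + 512 + 16 + 2 + 1 = 2579
  2879 - 2579 = 300, and 0000000100101100 = 256 + 32 + 8 + 4 = 300 ✓



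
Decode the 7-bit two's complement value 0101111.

Binary: 0101111
Sign bit: 0 (non-negative)
Read directly as an unsigned value:
0101111 = 32 + 8 + 4 + 2 + 1 = 47
Value: 47



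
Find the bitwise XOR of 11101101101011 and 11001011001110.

XOR: 1 when bits differ
  11101101101011
^ 11001011001110
----------------
  00100110100101
Decimal: 15211 ^ 13006 = 2469



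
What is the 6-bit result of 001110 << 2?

Original: 001110 (decimal 14)
Shift left by 2 positions
Append 2 zeros on the right
Result: 111000 (decimal 56)
Equivalent: 14 << 2 = 14 × 2^2 = 56



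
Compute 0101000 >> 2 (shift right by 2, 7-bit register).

Original: 0101000 (decimal 40)
Shift right by 2 positions
Drop the 2 low bits; fill with zeros on the left
Result: 0001010 (decimal 10)
Equivalent: 40 >> 2 = 40 ÷ 2^2 = 10



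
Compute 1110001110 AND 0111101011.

AND: 1 only when both bits are 1
  1110001110
& 0111101011
------------
  0110001010
Decimal: 910 & 491 = 394



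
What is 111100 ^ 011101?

XOR: 1 when bits differ
  111100
^ 011101
--------
  100001
Decimal: 60 ^ 29 = 33



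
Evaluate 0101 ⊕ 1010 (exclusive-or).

XOR: 1 when bits differ
  0101
^ 1010
------
  1111
Decimal: 5 ^ 10 = 15



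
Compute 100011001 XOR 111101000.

XOR: 1 when bits differ
  100011001
^ 111101000
-----------
  011110001
Decimal: 281 ^ 488 = 241



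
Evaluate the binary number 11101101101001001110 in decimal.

Sum of powers of 2 for each 1-bit:
2^1 + 2^2 + 2^3 + 2^6 + 2^9 + 2^11 + 2^12 + 2^14 + 2^15 + 2^17 + 2^18 + 2^19
= 2 + 4 + 8 + 64 + 512 + 2048 + 4096 + 16384 + 32768 + 131072 + 262144 + 524288
= 973390



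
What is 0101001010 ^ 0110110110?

XOR: 1 when bits differ
  0101001010
^ 0110110110
------------
  0011111100
Decimal: 330 ^ 438 = 252



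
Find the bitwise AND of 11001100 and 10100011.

AND: 1 only when both bits are 1
  11001100
& 10100011
----------
  10000000
Decimal: 204 & 163 = 128



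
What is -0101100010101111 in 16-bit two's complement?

Original: 0101100010101111
Step 1 - Invert all bits: 1010011101010000
Step 2 - Add 1: 1010011101010001
Verification: 0101100010101111 + 1010011101010001 = 10000000000000000; discarding the end carry (carry out of the top bit) leaves the 16-bit value 0000000000000000, as required for x + (-x)

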